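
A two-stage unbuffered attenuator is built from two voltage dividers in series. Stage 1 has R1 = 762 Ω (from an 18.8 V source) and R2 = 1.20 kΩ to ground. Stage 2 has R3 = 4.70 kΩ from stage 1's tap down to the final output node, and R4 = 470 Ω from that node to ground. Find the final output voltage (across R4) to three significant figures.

V_out ≈ 0.959 V

Stage 2 presents R3+R4 = 5170 Ω as a load on stage 1's tap.
Stage 1's lower leg becomes R2‖(R3+R4) = 973.9 Ω, so V_mid = 18.8 × 973.9/1736 = 10.55 V.
Stage 2 is itself unloaded: V_out = V_mid × R4/(R3+R4) = 10.55 × 470/5170 = 0.959 V.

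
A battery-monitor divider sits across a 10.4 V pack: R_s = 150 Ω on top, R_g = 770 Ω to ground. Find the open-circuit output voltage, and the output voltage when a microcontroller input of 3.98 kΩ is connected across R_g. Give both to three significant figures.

Open-circuit: V = 10.4 × 770/(150 + 770) = 8.70 V.
With the load, R_g becomes R_g‖R_L = 645.2 Ω, so V = 10.4 × 645.2/795.2 = 8.44 V.

Unloaded: 8.70 V; loaded: 8.44 V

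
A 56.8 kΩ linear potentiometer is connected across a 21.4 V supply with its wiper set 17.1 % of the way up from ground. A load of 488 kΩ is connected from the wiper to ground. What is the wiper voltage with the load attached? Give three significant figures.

The wiper splits the pot into (1−α)R = 47.09 kΩ above and αR = 9.713 kΩ below.
Lower section ‖ load = 9.523 kΩ.
V_wiper = 21.4 × 9.523/(47.09 + 9.523) = 3.60 V.

V ≈ 3.60 V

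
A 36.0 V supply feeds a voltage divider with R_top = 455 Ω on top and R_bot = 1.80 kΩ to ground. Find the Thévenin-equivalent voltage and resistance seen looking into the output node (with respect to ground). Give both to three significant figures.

V_th is the open-circuit tap voltage: 36.0 × 1800/(455 + 1800) = 28.7 V.
With the supply zeroed, R_top and R_bot appear in parallel from the tap: R_th = R_top‖R_bot = (455 × 1800)/2255 = 363 Ω.

V_th = 28.7 V, R_th = 363 Ω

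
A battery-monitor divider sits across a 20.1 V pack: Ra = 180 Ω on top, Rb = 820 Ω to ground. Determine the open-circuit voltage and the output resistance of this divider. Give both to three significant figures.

V_th = 16.5 V, R_th = 148 Ω

V_th is the open-circuit tap voltage: 20.1 × 820/(180 + 820) = 16.5 V.
With the supply zeroed, Ra and Rb appear in parallel from the tap: R_th = Ra‖Rb = (180 × 820)/1000 = 148 Ω.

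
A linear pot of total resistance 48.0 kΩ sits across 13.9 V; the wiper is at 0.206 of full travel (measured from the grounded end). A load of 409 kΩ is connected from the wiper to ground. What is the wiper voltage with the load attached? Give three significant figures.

V ≈ 2.81 V

The wiper splits the pot into (1−α)R = 38.11 kΩ above and αR = 9.888 kΩ below.
Lower section ‖ load = 9.655 kΩ.
V_wiper = 13.9 × 9.655/(38.11 + 9.655) = 2.81 V.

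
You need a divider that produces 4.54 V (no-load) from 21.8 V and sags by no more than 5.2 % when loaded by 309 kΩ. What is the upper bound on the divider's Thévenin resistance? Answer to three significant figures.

R_th ≤ 16.9 kΩ

Loading drop = R_th/(R_th + R_L) ≤ 0.0520, so R_th ≤ R_L · ε/(1−ε) = 309 kΩ × 0.0520/0.9480 = 16.9 kΩ.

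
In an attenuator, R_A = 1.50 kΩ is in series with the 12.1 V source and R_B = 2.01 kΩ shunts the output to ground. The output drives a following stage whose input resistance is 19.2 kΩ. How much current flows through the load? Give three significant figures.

R_B‖R_L = 1.820 kΩ; V_out = 12.1 × 1.820/3.320 = 6.632 V.
I_L = V_out / R_L = 6.632 / 19.2 kΩ = 0.345 mA.

I_L ≈ 0.345 mA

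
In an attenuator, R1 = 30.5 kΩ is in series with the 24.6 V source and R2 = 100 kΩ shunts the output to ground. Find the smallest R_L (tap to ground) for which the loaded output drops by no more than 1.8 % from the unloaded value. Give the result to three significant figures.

R_L(min) ≈ 1.28 MΩ

Output resistance R_th = R1‖R2 = (30.5 × 100)/130.5 = 23.37 kΩ.
The fractional drop is R_th/(R_th + R_L); requiring this ≤ 0.0180 gives R_L ≥ R_th(1/0.0180 − 1) = 23.37 × 54.56 = 1.28 MΩ.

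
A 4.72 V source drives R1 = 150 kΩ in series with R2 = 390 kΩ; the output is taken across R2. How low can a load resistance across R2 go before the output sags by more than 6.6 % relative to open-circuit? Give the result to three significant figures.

R_L(min) ≈ 1.53 MΩ

Output resistance R_th = R1‖R2 = (150 × 390)/540.0 = 108.3 kΩ.
The fractional drop is R_th/(R_th + R_L); requiring this ≤ 0.0660 gives R_L ≥ R_th(1/0.0660 − 1) = 108.3 × 14.15 = 1.53 MΩ.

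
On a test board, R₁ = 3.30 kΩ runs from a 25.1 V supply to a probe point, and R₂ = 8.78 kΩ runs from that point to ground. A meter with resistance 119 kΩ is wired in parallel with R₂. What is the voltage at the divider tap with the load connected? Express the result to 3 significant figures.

The load sits in parallel with R₂: R₂‖R_L = (8.78 × 119) / (8.78 + 119) = 8.177 kΩ.
V_out = 25.1 × 8.177 / (3.30 + 8.177) = 25.1 × 8.177/11.48 = 17.9 V.

V_out ≈ 17.9 V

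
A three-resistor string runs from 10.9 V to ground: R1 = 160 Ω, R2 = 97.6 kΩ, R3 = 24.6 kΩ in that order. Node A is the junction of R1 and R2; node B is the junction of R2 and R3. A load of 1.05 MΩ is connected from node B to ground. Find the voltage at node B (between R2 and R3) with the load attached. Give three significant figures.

At node B, R3 is in parallel with the load: R3‖R_L = 24040 Ω.
Below node A the resistance is R2 + (R3‖R_L) = 121600 Ω, so V_A = 10.9 × 121600/121800 = 10.89 V.
Then V_B = V_A × (R3‖R_L)/(R2 + R3‖R_L) = 10.89 × 24040/121600 = 2.15 V.

V ≈ 2.15 V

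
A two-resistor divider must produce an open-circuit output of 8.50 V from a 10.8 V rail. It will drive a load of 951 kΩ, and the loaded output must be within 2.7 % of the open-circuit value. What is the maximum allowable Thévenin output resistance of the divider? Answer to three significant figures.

R_th ≤ 26.4 kΩ

Loading drop = R_th/(R_th + R_L) ≤ 0.0270, so R_th ≤ R_L · ε/(1−ε) = 951 kΩ × 0.0270/0.9730 = 26.4 kΩ.
(Any R1, R2 with R2/(R1+R2) = 0.787 and R1‖R2 ≤ 26.4 kΩ will meet the spec.)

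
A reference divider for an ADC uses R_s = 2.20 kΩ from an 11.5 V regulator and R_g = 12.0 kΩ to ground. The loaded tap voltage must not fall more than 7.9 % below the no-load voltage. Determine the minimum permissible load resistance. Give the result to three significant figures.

Output resistance R_th = R_s‖R_g = (2.20 × 12.0)/14.20 = 1.859 kΩ.
The fractional drop is R_th/(R_th + R_L); requiring this ≤ 0.0790 gives R_L ≥ R_th(1/0.0790 − 1) = 1.859 × 11.66 = 21.7 kΩ.

R_L(min) ≈ 21.7 kΩ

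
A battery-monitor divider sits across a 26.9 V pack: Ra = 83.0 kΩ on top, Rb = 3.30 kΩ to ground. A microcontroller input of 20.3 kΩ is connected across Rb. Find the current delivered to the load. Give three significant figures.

Rb‖R_L = 2.839 kΩ; V_out = 26.9 × 2.839/85.84 = 0.8895 V.
I_L = V_out / R_L = 0.8895 / 20.3 kΩ = 0.0438 mA.

I_L ≈ 0.0438 mA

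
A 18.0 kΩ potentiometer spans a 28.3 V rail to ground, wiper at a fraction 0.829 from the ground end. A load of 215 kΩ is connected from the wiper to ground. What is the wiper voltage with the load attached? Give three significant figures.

The wiper splits the pot into (1−α)R = 3.078 kΩ above and αR = 14.92 kΩ below.
Lower section ‖ load = 13.95 kΩ.
V_wiper = 28.3 × 13.95/(3.078 + 13.95) = 23.2 V.

V ≈ 23.2 V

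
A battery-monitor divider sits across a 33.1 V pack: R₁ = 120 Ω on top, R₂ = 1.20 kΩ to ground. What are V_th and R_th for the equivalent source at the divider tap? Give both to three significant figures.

V_th = 30.1 V, R_th = 109 Ω

V_th is the open-circuit tap voltage: 33.1 × 1200/(120 + 1200) = 30.1 V.
With the supply zeroed, R₁ and R₂ appear in parallel from the tap: R_th = R₁‖R₂ = (120 × 1200)/1320 = 109 Ω.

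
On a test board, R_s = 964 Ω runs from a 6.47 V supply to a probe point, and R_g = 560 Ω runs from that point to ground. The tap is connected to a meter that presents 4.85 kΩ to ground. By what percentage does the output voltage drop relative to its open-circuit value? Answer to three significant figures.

The divider's output (Thévenin) resistance is R_s‖R_g = 354.2 Ω.
Fractional drop under load = R_th/(R_th + R_L) = 354.2 / (354.2 + 4850) = 0.06807.
So the output falls by 6.81 %.

6.81 %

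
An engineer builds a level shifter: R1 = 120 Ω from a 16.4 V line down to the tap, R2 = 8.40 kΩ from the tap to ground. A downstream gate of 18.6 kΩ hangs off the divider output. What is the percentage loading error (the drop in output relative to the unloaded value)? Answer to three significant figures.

0.632 %

The divider's output (Thévenin) resistance is R1‖R2 = 118.3 Ω.
Fractional drop under load = R_th/(R_th + R_L) = 118.3 / (118.3 + 18600) = 0.006321.
So the output falls by 0.632 %.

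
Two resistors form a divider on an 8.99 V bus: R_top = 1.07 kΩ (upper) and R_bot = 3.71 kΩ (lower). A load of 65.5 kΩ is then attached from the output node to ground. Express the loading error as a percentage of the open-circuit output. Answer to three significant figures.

The divider's output (Thévenin) resistance is R_top‖R_bot = 0.8305 kΩ.
Fractional drop under load = R_th/(R_th + R_L) = 0.8305 / (0.8305 + 65.5) = 0.01252.
So the output falls by 1.25 %.

1.25 %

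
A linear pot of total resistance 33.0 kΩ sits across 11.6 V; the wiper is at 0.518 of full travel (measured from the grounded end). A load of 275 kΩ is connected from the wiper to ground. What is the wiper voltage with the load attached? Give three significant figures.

The wiper splits the pot into (1−α)R = 15.91 kΩ above and αR = 17.09 kΩ below.
Lower section ‖ load = 16.09 kΩ.
V_wiper = 11.6 × 16.09/(15.91 + 16.09) = 5.83 V.

V ≈ 5.83 V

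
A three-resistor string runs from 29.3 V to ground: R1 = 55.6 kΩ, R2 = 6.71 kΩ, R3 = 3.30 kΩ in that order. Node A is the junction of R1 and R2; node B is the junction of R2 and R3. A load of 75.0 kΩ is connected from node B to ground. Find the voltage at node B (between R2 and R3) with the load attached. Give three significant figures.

At node B, R3 is in parallel with the load: R3‖R_L = 3.161 kΩ.
Below node A the resistance is R2 + (R3‖R_L) = 9.871 kΩ, so V_A = 29.3 × 9.871/65.47 = 4.418 V.
Then V_B = V_A × (R3‖R_L)/(R2 + R3‖R_L) = 4.418 × 3.161/9.871 = 1.41 V.

V ≈ 1.41 V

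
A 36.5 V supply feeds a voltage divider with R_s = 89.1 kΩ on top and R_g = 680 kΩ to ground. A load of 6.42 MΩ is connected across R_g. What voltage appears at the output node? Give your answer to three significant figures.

The load sits in parallel with R_g: R_g‖R_L = (680 × 6420) / (680 + 6420) = 614.9 kΩ.
V_out = 36.5 × 614.9 / (89.1 + 614.9) = 36.5 × 614.9/704.0 = 31.9 V.

V_out ≈ 31.9 V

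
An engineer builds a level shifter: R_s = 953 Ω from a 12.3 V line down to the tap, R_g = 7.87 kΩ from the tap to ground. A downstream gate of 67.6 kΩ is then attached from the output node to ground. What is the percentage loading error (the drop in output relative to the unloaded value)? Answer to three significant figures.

1.24 %

The divider's output (Thévenin) resistance is R_s‖R_g = 850.1 Ω.
Fractional drop under load = R_th/(R_th + R_L) = 850.1 / (850.1 + 67600) = 0.01242.
So the output falls by 1.24 %.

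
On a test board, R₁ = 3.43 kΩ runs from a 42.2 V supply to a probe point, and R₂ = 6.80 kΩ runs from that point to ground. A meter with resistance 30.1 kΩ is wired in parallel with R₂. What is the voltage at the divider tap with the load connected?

The load sits in parallel with R₂: R₂‖R_L = (6.80 × 30.1) / (6.80 + 30.1) = 5.547 kΩ.
V_out = 42.2 × 5.547 / (3.43 + 5.547) = 42.2 × 5.547/8.977 = 26.1 V.

V_out ≈ 26.1 V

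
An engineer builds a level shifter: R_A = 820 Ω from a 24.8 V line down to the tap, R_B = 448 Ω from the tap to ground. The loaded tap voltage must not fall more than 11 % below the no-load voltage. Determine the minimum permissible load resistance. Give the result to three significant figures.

R_L(min) ≈ 2.34 kΩ

Output resistance R_th = R_A‖R_B = (820 × 448)/1268 = 289.7 Ω.
The fractional drop is R_th/(R_th + R_L); requiring this ≤ 0.110 gives R_L ≥ R_th(1/0.110 − 1) = 289.7 × 8.091 = 2.34 kΩ.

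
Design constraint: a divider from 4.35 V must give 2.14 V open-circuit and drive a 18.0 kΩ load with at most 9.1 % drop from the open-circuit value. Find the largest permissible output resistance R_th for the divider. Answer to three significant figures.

Loading drop = R_th/(R_th + R_L) ≤ 0.0910, so R_th ≤ R_L · ε/(1−ε) = 18.0 kΩ × 0.0910/0.9090 = 1.80 kΩ.
(Any R1, R2 with R2/(R1+R2) = 0.492 and R1‖R2 ≤ 1.80 kΩ will meet the spec.)

R_th ≤ 1.80 kΩ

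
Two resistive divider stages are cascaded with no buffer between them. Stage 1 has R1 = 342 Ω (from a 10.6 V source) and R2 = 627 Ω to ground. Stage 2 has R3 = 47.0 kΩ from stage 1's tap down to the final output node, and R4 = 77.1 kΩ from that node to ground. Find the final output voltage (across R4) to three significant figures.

Stage 2 presents R3+R4 = 124100 Ω as a load on stage 1's tap.
Stage 1's lower leg becomes R2‖(R3+R4) = 623.8 Ω, so V_mid = 10.6 × 623.8/965.8 = 6.847 V.
Stage 2 is itself unloaded: V_out = V_mid × R4/(R3+R4) = 6.847 × 77100/124100 = 4.25 V.

V_out ≈ 4.25 V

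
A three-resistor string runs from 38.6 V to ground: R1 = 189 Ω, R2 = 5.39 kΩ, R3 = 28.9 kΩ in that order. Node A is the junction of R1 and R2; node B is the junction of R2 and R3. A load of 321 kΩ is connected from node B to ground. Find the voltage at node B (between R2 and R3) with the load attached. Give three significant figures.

At node B, R3 is in parallel with the load: R3‖R_L = 26510 Ω.
Below node A the resistance is R2 + (R3‖R_L) = 31900 Ω, so V_A = 38.6 × 31900/32090 = 38.37 V.
Then V_B = V_A × (R3‖R_L)/(R2 + R3‖R_L) = 38.37 × 26510/31900 = 31.9 V.

V ≈ 31.9 V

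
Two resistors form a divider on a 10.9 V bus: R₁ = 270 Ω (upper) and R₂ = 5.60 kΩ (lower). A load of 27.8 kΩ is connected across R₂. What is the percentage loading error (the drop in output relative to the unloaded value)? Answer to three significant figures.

0.918 %

The divider's output (Thévenin) resistance is R₁‖R₂ = 257.6 Ω.
Fractional drop under load = R_th/(R_th + R_L) = 257.6 / (257.6 + 27800) = 0.009180.
So the output falls by 0.918 %.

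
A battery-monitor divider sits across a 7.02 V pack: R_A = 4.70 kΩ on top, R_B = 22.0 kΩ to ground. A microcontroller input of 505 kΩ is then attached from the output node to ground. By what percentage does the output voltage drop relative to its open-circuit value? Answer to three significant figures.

0.761 %

The divider's output (Thévenin) resistance is R_A‖R_B = 3.873 kΩ.
Fractional drop under load = R_th/(R_th + R_L) = 3.873 / (3.873 + 505) = 0.007610.
So the output falls by 0.761 %.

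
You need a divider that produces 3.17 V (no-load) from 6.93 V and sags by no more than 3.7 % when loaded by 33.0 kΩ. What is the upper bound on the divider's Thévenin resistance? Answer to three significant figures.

R_th ≤ 1.27 kΩ

Loading drop = R_th/(R_th + R_L) ≤ 0.0370, so R_th ≤ R_L · ε/(1−ε) = 33.0 kΩ × 0.0370/0.9630 = 1.27 kΩ.
(Any R1, R2 with R2/(R1+R2) = 0.457 and R1‖R2 ≤ 1.27 kΩ will meet the spec.)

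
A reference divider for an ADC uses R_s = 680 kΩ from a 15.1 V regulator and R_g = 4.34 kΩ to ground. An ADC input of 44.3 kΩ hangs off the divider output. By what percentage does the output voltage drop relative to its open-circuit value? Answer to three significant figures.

Unloaded V = 15.1 × 4.34/684.3 = 0.095762 V.
Loaded: R_g‖R_L = 3.953 kΩ, giving V = 15.1 × 3.953/684.0 = 0.087267 V.
Drop = (0.095762 − 0.087267) / 0.095762 = 8.87 %.

8.87 %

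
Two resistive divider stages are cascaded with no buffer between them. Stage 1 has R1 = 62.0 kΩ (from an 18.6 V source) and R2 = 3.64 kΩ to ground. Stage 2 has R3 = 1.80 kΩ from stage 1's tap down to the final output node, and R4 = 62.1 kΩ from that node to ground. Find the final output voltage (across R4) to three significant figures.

Stage 2 presents R3+R4 = 63.90 kΩ as a load on stage 1's tap.
Stage 1's lower leg becomes R2‖(R3+R4) = 3.444 kΩ, so V_mid = 18.6 × 3.444/65.44 = 0.9788 V.
Stage 2 is itself unloaded: V_out = V_mid × R4/(R3+R4) = 0.9788 × 62.1/63.90 = 0.951 V.

V_out ≈ 0.951 V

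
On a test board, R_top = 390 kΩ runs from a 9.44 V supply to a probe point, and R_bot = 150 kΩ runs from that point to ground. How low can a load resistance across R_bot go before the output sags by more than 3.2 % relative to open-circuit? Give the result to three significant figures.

R_L(min) ≈ 3.28 MΩ

Output resistance R_th = R_top‖R_bot = (390 × 150)/540.0 = 108.3 kΩ.
The fractional drop is R_th/(R_th + R_L); requiring this ≤ 0.0320 gives R_L ≥ R_th(1/0.0320 − 1) = 108.3 × 30.25 = 3.28 MΩ.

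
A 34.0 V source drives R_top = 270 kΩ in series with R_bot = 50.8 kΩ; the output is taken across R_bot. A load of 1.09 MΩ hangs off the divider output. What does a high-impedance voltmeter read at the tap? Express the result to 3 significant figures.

V_out ≈ 5.18 V

The load sits in parallel with R_bot: R_bot‖R_L = (50.8 × 1090) / (50.8 + 1090) = 48.54 kΩ.
V_out = 34.0 × 48.54 / (270 + 48.54) = 34.0 × 48.54/318.5 = 5.18 V.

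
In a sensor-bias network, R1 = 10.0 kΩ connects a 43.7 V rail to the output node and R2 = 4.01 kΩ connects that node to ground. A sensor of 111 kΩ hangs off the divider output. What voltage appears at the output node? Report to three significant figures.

The load sits in parallel with R2: R2‖R_L = (4.01 × 111) / (4.01 + 111) = 3.870 kΩ.
V_out = 43.7 × 3.870 / (10.0 + 3.870) = 43.7 × 3.870/13.87 = 12.2 V.

V_out ≈ 12.2 V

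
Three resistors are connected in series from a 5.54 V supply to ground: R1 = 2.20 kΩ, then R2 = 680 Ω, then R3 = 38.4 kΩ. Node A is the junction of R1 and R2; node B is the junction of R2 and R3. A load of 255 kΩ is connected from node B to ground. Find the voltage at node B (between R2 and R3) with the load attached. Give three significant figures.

At node B, R3 is in parallel with the load: R3‖R_L = 33370 Ω.
Below node A the resistance is R2 + (R3‖R_L) = 34050 Ω, so V_A = 5.54 × 34050/36250 = 5.204 V.
Then V_B = V_A × (R3‖R_L)/(R2 + R3‖R_L) = 5.204 × 33370/34050 = 5.10 V.

V ≈ 5.10 V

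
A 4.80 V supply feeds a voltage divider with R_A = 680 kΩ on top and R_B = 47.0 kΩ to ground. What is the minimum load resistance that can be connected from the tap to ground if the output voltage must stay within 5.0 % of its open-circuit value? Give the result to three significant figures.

R_L(min) ≈ 835 kΩ

Output resistance R_th = R_A‖R_B = (680 × 47.0)/727.0 = 43.96 kΩ.
The fractional drop is R_th/(R_th + R_L); requiring this ≤ 0.0500 gives R_L ≥ R_th(1/0.0500 − 1) = 43.96 × 19.00 = 835 kΩ.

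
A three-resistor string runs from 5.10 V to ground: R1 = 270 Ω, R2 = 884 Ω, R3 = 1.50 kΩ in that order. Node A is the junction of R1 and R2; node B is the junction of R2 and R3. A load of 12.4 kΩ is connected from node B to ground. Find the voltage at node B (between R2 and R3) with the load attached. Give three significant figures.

V ≈ 2.74 V

At node B, R3 is in parallel with the load: R3‖R_L = 1338 Ω.
Below node A the resistance is R2 + (R3‖R_L) = 2222 Ω, so V_A = 5.10 × 2222/2492 = 4.547 V.
Then V_B = V_A × (R3‖R_L)/(R2 + R3‖R_L) = 4.547 × 1338/2222 = 2.74 V.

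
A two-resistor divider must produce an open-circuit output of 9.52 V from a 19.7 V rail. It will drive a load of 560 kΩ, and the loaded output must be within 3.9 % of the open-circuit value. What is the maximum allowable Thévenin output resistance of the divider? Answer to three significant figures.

Loading drop = R_th/(R_th + R_L) ≤ 0.0390, so R_th ≤ R_L · ε/(1−ε) = 560 kΩ × 0.0390/0.9610 = 22.7 kΩ.

R_th ≤ 22.7 kΩ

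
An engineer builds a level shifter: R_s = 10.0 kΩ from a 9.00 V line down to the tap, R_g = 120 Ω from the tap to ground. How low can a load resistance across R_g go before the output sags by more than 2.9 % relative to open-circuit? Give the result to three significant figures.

Output resistance R_th = R_s‖R_g = (10000 × 120)/10120 = 118.6 Ω.
The fractional drop is R_th/(R_th + R_L); requiring this ≤ 0.0290 gives R_L ≥ R_th(1/0.0290 − 1) = 118.6 × 33.48 = 3.97 kΩ.

R_L(min) ≈ 3.97 kΩ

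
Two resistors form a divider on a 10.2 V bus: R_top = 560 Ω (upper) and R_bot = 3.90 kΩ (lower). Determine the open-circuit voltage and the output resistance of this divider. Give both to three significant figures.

V_th is the open-circuit tap voltage: 10.2 × 3900/(560 + 3900) = 8.92 V.
With the supply zeroed, R_top and R_bot appear in parallel from the tap: R_th = R_top‖R_bot = (560 × 3900)/4460 = 490 Ω.

V_th = 8.92 V, R_th = 490 Ω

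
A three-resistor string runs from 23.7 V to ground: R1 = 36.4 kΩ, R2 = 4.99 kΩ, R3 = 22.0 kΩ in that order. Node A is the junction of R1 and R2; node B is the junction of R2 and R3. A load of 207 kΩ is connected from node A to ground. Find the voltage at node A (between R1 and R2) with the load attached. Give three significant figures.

Below node A the series string R2+R3 = 26.99 kΩ sits in parallel with the 207 kΩ load: 23.88 kΩ.
V_A = 23.7 × 23.88/(36.4 + 23.88) = 9.39 V.

V ≈ 9.39 V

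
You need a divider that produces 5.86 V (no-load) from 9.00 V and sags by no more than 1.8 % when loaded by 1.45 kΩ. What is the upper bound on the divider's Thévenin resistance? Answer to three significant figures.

R_th ≤ 26.6 Ω

Loading drop = R_th/(R_th + R_L) ≤ 0.0180, so R_th ≤ R_L · ε/(1−ε) = 1.45 kΩ × 0.0180/0.9820 = 26.6 Ω.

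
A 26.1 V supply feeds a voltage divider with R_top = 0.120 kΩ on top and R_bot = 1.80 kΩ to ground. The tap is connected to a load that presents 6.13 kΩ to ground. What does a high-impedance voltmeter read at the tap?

V_out ≈ 24.0 V

The load sits in parallel with R_bot: R_bot‖R_L = (1800 × 6130) / (1800 + 6130) = 1391 Ω.
V_out = 26.1 × 1391 / (120 + 1391) = 26.1 × 1391/1511 = 24.0 V.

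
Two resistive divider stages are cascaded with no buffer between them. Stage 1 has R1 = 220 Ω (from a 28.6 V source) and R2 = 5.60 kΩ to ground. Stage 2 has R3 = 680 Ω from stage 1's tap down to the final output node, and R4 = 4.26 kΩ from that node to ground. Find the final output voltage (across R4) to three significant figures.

Stage 2 presents R3+R4 = 4940 Ω as a load on stage 1's tap.
Stage 1's lower leg becomes R2‖(R3+R4) = 2625 Ω, so V_mid = 28.6 × 2625/2845 = 26.39 V.
Stage 2 is itself unloaded: V_out = V_mid × R4/(R3+R4) = 26.39 × 4260/4940 = 22.8 V.

V_out ≈ 22.8 V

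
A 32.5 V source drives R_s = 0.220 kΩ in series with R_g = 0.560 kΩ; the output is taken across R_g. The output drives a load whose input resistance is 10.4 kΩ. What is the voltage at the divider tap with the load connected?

V_out ≈ 23.0 V

The load sits in parallel with R_g: R_g‖R_L = (560 × 10400) / (560 + 10400) = 531.4 Ω.
V_out = 32.5 × 531.4 / (220 + 531.4) = 32.5 × 531.4/751.4 = 23.0 V.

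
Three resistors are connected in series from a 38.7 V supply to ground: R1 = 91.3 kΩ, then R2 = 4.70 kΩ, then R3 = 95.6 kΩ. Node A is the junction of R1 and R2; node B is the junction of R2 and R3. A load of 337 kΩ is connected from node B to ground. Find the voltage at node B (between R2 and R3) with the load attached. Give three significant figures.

At node B, R3 is in parallel with the load: R3‖R_L = 74.47 kΩ.
Below node A the resistance is R2 + (R3‖R_L) = 79.17 kΩ, so V_A = 38.7 × 79.17/170.5 = 17.97 V.
Then V_B = V_A × (R3‖R_L)/(R2 + R3‖R_L) = 17.97 × 74.47/79.17 = 16.9 V.

V ≈ 16.9 V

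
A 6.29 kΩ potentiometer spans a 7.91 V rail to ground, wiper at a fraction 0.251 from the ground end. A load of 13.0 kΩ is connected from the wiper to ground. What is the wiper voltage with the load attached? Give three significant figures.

The wiper splits the pot into (1−α)R = 4.711 kΩ above and αR = 1.579 kΩ below.
Lower section ‖ load = 1.408 kΩ.
V_wiper = 7.91 × 1.408/(4.711 + 1.408) = 1.82 V.

V ≈ 1.82 V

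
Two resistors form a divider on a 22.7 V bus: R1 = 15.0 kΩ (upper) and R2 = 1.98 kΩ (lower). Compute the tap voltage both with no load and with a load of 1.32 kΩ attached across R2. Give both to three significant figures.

Open-circuit: V = 22.7 × 1.98/(15.0 + 1.98) = 2.65 V.
With the load, R2 becomes R2‖R_L = 0.7920 kΩ, so V = 22.7 × 0.7920/15.79 = 1.14 V.

Unloaded: 2.65 V; loaded: 1.14 V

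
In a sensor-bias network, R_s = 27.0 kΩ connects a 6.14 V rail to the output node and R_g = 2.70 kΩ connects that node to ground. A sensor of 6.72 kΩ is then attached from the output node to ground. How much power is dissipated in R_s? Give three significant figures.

P ≈ 1.22 mW

Total resistance from the source is R_s + (R_g‖R_L) = 28.93 kΩ, so I = 6.14/28.93 kΩ = 0.2123 mA.
P = I²·R_s = (0.2123 mA)² × 27.0 kΩ = 1.22 mW.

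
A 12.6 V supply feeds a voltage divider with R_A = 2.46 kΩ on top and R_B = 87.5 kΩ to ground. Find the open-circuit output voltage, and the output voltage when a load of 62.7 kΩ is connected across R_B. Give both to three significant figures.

Unloaded: 12.3 V; loaded: 11.8 V

Open-circuit: V = 12.6 × 87.5/(2.46 + 87.5) = 12.3 V.
With the load, R_B becomes R_B‖R_L = 36.53 kΩ, so V = 12.6 × 36.53/38.99 = 11.8 V.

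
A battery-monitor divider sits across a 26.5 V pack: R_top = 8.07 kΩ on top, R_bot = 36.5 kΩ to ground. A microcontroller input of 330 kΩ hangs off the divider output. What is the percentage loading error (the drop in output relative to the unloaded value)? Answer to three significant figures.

1.96 %

The divider's output (Thévenin) resistance is R_top‖R_bot = 6.609 kΩ.
Fractional drop under load = R_th/(R_th + R_L) = 6.609 / (6.609 + 330) = 0.01963.
So the output falls by 1.96 %.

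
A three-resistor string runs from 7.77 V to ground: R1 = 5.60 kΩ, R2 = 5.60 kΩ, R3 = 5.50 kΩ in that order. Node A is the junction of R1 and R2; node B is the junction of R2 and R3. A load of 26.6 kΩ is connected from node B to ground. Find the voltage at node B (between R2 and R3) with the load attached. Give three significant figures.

At node B, R3 is in parallel with the load: R3‖R_L = 4.558 kΩ.
Below node A the resistance is R2 + (R3‖R_L) = 10.16 kΩ, so V_A = 7.77 × 10.16/15.76 = 5.009 V.
Then V_B = V_A × (R3‖R_L)/(R2 + R3‖R_L) = 5.009 × 4.558/10.16 = 2.25 V.

V ≈ 2.25 V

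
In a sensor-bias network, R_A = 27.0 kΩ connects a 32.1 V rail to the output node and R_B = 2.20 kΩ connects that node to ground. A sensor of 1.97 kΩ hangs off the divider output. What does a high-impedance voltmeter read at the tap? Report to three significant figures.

V_out ≈ 1.19 V

The load sits in parallel with R_B: R_B‖R_L = (2.20 × 1.97) / (2.20 + 1.97) = 1.039 kΩ.
V_out = 32.1 × 1.039 / (27.0 + 1.039) = 32.1 × 1.039/28.04 = 1.19 V.
(Unloaded it would have been 2.42 V.)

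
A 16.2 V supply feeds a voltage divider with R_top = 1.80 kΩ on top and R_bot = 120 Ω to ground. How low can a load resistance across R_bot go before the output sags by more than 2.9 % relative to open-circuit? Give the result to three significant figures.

R_L(min) ≈ 3.77 kΩ

Output resistance R_th = R_top‖R_bot = (1800 × 120)/1920 = 112.5 Ω.
The fractional drop is R_th/(R_th + R_L); requiring this ≤ 0.0290 gives R_L ≥ R_th(1/0.0290 − 1) = 112.5 × 33.48 = 3.77 kΩ.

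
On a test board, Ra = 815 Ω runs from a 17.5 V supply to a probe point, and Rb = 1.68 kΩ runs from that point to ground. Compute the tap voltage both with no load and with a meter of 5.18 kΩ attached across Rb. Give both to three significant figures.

Unloaded: 11.8 V; loaded: 10.7 V

Open-circuit: V = 17.5 × 1680/(815 + 1680) = 11.8 V.
With the load, Rb becomes Rb‖R_L = 1269 Ω, so V = 17.5 × 1269/2084 = 10.7 V.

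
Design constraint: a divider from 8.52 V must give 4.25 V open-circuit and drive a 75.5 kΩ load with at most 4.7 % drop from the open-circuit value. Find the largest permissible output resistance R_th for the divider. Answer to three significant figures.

Loading drop = R_th/(R_th + R_L) ≤ 0.0470, so R_th ≤ R_L · ε/(1−ε) = 75.5 kΩ × 0.0470/0.9530 = 3.72 kΩ.

R_th ≤ 3.72 kΩ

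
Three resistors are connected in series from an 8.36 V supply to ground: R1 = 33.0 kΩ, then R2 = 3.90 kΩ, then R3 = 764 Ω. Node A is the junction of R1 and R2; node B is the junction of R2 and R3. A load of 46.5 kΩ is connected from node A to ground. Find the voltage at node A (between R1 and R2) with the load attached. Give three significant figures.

V ≈ 0.952 V

Below node A the series string R2+R3 = 4664 Ω sits in parallel with the 46500 Ω load: 4239 Ω.
V_A = 8.36 × 4239/(33000 + 4239) = 0.952 V.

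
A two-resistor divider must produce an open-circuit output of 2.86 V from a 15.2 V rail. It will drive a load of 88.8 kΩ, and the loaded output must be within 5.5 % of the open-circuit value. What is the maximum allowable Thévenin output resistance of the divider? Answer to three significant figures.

R_th ≤ 5.17 kΩ

Loading drop = R_th/(R_th + R_L) ≤ 0.0550, so R_th ≤ R_L · ε/(1−ε) = 88.8 kΩ × 0.0550/0.9450 = 5.17 kΩ.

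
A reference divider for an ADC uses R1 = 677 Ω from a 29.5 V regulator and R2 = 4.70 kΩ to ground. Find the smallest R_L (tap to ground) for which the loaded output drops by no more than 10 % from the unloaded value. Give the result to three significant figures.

R_L(min) ≈ 5.33 kΩ

Output resistance R_th = R1‖R2 = (677 × 4700)/5377 = 591.8 Ω.
The fractional drop is R_th/(R_th + R_L); requiring this ≤ 0.100 gives R_L ≥ R_th(1/0.100 − 1) = 591.8 × 9.000 = 5.33 kΩ.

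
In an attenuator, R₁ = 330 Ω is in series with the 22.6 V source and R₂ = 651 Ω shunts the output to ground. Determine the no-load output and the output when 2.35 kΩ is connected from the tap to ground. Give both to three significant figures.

Open-circuit: V = 22.6 × 651/(330 + 651) = 15.0 V.
With the load, R₂ becomes R₂‖R_L = 509.8 Ω, so V = 22.6 × 509.8/839.8 = 13.7 V.

Unloaded: 15.0 V; loaded: 13.7 V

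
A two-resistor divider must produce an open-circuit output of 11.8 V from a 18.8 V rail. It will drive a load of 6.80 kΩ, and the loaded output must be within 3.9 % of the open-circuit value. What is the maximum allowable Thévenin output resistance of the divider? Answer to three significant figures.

R_th ≤ 276 Ω

Loading drop = R_th/(R_th + R_L) ≤ 0.0390, so R_th ≤ R_L · ε/(1−ε) = 6.80 kΩ × 0.0390/0.9610 = 276 Ω.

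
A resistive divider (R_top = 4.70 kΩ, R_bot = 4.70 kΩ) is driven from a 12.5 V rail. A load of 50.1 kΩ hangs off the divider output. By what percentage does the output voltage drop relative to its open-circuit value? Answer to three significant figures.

4.48 %

The divider's output (Thévenin) resistance is R_top‖R_bot = 2.350 kΩ.
Fractional drop under load = R_th/(R_th + R_L) = 2.350 / (2.350 + 50.1) = 0.04480.
So the output falls by 4.48 %.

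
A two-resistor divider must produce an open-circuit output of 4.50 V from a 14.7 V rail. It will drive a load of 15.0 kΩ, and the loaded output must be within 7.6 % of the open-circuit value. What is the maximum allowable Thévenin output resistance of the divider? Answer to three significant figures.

R_th ≤ 1.23 kΩ

Loading drop = R_th/(R_th + R_L) ≤ 0.0760, so R_th ≤ R_L · ε/(1−ε) = 15.0 kΩ × 0.0760/0.9240 = 1.23 kΩ.
(Any R1, R2 with R2/(R1+R2) = 0.306 and R1‖R2 ≤ 1.23 kΩ will meet the spec.)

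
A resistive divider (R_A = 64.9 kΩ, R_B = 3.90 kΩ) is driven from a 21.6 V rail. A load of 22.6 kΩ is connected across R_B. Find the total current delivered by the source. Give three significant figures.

I ≈ 0.317 mA

R_B‖R_L = 3.326 kΩ, so the source sees R_A + R_B‖R_L = 68.23 kΩ.
I = 21.6 V / 68.23 kΩ = 0.317 mA.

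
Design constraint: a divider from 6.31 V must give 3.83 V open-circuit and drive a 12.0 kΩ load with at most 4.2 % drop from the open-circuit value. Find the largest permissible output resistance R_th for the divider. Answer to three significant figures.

Loading drop = R_th/(R_th + R_L) ≤ 0.0420, so R_th ≤ R_L · ε/(1−ε) = 12.0 kΩ × 0.0420/0.9580 = 526 Ω.

R_th ≤ 526 Ω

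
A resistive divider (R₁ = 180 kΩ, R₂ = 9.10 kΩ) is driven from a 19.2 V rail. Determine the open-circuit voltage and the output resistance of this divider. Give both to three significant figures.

V_th is the open-circuit tap voltage: 19.2 × 9.10/(180 + 9.10) = 0.924 V.
With the supply zeroed, R₁ and R₂ appear in parallel from the tap: R_th = R₁‖R₂ = (180 × 9.10)/189.1 = 8.66 kΩ.

V_th = 0.924 V, R_th = 8.66 kΩ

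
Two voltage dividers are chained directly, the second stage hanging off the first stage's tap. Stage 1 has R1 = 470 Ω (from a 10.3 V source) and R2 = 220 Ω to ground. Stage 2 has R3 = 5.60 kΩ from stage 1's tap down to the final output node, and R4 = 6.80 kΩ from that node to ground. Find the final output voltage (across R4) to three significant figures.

V_out ≈ 1.78 V

Stage 2 presents R3+R4 = 12400 Ω as a load on stage 1's tap.
Stage 1's lower leg becomes R2‖(R3+R4) = 216.2 Ω, so V_mid = 10.3 × 216.2/686.2 = 3.245 V.
Stage 2 is itself unloaded: V_out = V_mid × R4/(R3+R4) = 3.245 × 6800/12400 = 1.78 V.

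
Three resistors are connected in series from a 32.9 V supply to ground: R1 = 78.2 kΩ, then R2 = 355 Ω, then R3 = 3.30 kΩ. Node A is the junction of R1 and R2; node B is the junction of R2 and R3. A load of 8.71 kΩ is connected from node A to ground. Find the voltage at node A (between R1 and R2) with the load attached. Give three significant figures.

V ≈ 1.05 V

Below node A the series string R2+R3 = 3655 Ω sits in parallel with the 8710 Ω load: 2575 Ω.
V_A = 32.9 × 2575/(78200 + 2575) = 1.05 V.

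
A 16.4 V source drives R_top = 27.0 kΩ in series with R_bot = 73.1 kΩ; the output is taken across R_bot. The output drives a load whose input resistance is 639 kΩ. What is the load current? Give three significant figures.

R_bot‖R_L = 65.60 kΩ; V_out = 16.4 × 65.60/92.60 = 11.62 V.
I_L = V_out / R_L = 11.62 / 639 kΩ = 0.0182 mA.

I_L ≈ 0.0182 mA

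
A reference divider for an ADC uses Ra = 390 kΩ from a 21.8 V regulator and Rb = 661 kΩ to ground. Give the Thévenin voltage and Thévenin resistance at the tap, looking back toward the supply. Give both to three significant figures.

V_th is the open-circuit tap voltage: 21.8 × 661/(390 + 661) = 13.7 V.
With the supply zeroed, Ra and Rb appear in parallel from the tap: R_th = Ra‖Rb = (390 × 661)/1051 = 245 kΩ.

V_th = 13.7 V, R_th = 245 kΩ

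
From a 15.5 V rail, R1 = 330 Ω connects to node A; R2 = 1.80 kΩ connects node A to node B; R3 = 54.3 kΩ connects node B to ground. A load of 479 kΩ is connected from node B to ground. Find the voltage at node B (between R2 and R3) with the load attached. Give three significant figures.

V ≈ 14.9 V

At node B, R3 is in parallel with the load: R3‖R_L = 48770 Ω.
Below node A the resistance is R2 + (R3‖R_L) = 50570 Ω, so V_A = 15.5 × 50570/50900 = 15.40 V.
Then V_B = V_A × (R3‖R_L)/(R2 + R3‖R_L) = 15.40 × 48770/50570 = 14.9 V.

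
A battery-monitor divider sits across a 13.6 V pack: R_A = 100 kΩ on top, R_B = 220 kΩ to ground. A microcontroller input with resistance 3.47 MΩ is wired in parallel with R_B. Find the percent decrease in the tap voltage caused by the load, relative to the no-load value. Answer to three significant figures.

1.94 %

The divider's output (Thévenin) resistance is R_A‖R_B = 68.75 kΩ.
Fractional drop under load = R_th/(R_th + R_L) = 68.75 / (68.75 + 3470) = 0.01943.
So the output falls by 1.94 %.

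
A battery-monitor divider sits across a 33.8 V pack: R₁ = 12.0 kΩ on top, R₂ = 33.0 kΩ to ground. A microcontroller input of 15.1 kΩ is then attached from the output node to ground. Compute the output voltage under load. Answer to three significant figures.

V_out ≈ 15.7 V

The load sits in parallel with R₂: R₂‖R_L = (33.0 × 15.1) / (33.0 + 15.1) = 10.36 kΩ.
V_out = 33.8 × 10.36 / (12.0 + 10.36) = 33.8 × 10.36/22.36 = 15.7 V.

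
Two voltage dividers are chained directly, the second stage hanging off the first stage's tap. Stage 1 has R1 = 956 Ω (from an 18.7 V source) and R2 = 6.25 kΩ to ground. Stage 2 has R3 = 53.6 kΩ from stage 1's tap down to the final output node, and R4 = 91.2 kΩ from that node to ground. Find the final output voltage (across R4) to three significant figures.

V_out ≈ 10.2 V

Stage 2 presents R3+R4 = 144800 Ω as a load on stage 1's tap.
Stage 1's lower leg becomes R2‖(R3+R4) = 5991 Ω, so V_mid = 18.7 × 5991/6947 = 16.13 V.
Stage 2 is itself unloaded: V_out = V_mid × R4/(R3+R4) = 16.13 × 91200/144800 = 10.2 V.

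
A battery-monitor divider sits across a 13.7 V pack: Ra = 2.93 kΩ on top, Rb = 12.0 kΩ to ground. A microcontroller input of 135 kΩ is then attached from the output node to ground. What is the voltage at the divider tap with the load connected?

V_out ≈ 10.8 V

The load sits in parallel with Rb: Rb‖R_L = (12.0 × 135) / (12.0 + 135) = 11.02 kΩ.
V_out = 13.7 × 11.02 / (2.93 + 11.02) = 13.7 × 11.02/13.95 = 10.8 V.
(Unloaded it would have been 11.0 V.)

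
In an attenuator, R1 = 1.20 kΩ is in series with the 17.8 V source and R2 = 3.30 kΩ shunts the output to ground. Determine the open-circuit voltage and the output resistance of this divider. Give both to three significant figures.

V_th is the open-circuit tap voltage: 17.8 × 3.30/(1.20 + 3.30) = 13.1 V.
With the supply zeroed, R1 and R2 appear in parallel from the tap: R_th = R1‖R2 = (1.20 × 3.30)/4.500 = 880 Ω.

V_th = 13.1 V, R_th = 880 Ω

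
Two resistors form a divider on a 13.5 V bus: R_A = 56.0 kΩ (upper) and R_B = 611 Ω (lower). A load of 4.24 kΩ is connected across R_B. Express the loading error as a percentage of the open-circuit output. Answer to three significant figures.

The divider's output (Thévenin) resistance is R_A‖R_B = 604.4 Ω.
Fractional drop under load = R_th/(R_th + R_L) = 604.4 / (604.4 + 4240) = 0.1248.
So the output falls by 12.5 %.

12.5 %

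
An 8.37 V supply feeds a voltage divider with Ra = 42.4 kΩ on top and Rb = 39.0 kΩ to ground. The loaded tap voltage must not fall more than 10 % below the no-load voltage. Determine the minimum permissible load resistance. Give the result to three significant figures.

R_L(min) ≈ 183 kΩ

Output resistance R_th = Ra‖Rb = (42.4 × 39.0)/81.40 = 20.31 kΩ.
The fractional drop is R_th/(R_th + R_L); requiring this ≤ 0.100 gives R_L ≥ R_th(1/0.100 − 1) = 20.31 × 9.000 = 183 kΩ.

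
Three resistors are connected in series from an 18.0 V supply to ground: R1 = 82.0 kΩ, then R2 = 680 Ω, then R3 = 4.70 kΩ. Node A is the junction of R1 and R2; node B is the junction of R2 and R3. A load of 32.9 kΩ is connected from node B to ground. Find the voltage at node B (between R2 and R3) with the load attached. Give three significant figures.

V ≈ 0.853 V

At node B, R3 is in parallel with the load: R3‖R_L = 4112 Ω.
Below node A the resistance is R2 + (R3‖R_L) = 4792 Ω, so V_A = 18.0 × 4792/86790 = 0.9939 V.
Then V_B = V_A × (R3‖R_L)/(R2 + R3‖R_L) = 0.9939 × 4112/4792 = 0.853 V.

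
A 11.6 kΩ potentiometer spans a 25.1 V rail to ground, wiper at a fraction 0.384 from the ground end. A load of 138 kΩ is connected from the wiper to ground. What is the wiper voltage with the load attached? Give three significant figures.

The wiper splits the pot into (1−α)R = 7.146 kΩ above and αR = 4.454 kΩ below.
Lower section ‖ load = 4.315 kΩ.
V_wiper = 25.1 × 4.315/(7.146 + 4.315) = 9.45 V.

V ≈ 9.45 V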